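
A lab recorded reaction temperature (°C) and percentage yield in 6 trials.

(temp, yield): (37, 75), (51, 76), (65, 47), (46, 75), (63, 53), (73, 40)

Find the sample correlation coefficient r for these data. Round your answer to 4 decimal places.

-0.9340

n = 6, Σx = 335, Σy = 366, Σx² = 19609, Σy² = 23644, Σxy = 19415
nΣxy − ΣxΣy = 116490 − 122610 = -6120
nΣx² − (Σx)² = 117654 − 112225 = 5429; nΣy² − (Σy)² = 141864 − 133956 = 7908
r = -6120 / √(5429 × 7908) = -6120 / 6552.2921 ≈ -0.9340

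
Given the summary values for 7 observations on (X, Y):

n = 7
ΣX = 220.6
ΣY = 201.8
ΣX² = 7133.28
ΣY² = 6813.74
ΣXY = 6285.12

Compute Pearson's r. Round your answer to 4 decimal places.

-0.1753

r = (nΣXY − ΣXΣY) / √[(nΣX² − (ΣX)²)(nΣY² − (ΣY)²)]
Numerator: 7×6285.12 − 220.6×201.8 = -521.24
Denominator: √[(49932.96 − 48664.36)(47696.18 − 40723.24)] = √[1268.6 × 6972.94] = 2974.2010
r = -521.24 / 2974.2010 ≈ -0.1753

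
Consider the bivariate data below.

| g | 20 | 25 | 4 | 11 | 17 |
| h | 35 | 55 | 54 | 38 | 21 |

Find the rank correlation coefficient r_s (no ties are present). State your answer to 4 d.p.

Rank g: 4, 5, 1, 2, 3
Rank h: 2, 5, 4, 3, 1
d = rank(g) − rank(h): 2, 0, -3, -1, 2; Σd² = 18
ρ = 1 − 6Σd² / [n(n²−1)] = 1 − 6×18 / (5×24) = 1 − 108/120 ≈ 0.1000

0.1000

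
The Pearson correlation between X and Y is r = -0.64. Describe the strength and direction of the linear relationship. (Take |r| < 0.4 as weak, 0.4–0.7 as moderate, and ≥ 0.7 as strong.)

r = -0.64 < 0 so the relationship is negative.
|r| = 0.64, which falls in the moderate range.

moderate negative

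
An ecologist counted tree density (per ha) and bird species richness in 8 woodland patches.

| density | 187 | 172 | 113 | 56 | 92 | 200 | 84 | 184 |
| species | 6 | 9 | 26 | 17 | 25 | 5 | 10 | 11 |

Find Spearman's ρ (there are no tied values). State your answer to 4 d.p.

-0.6667

Rank density: 7, 5, 4, 1, 3, 8, 2, 6
Rank species: 2, 3, 8, 6, 7, 1, 4, 5
d = rank(density) − rank(species): 5, 2, -4, -5, -4, 7, -2, 1; Σd² = 140
ρ = 1 − 6Σd² / [n(n²−1)] = 1 − 6×140 / (8×63) = 1 − 840/504 ≈ -0.6667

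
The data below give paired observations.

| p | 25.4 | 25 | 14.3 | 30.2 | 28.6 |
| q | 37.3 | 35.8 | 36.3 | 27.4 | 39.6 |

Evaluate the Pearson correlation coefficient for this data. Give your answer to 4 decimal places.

n = 5, Σp = 123.5, Σq = 176.4, Σp² = 3204.65, Σq² = 6309.54, Σpq = 4321.55
nΣpq − ΣpΣq = 21607.75 − 21785.4 = -177.65
nΣp² − (Σp)² = 16023.25 − 15252.25 = 771; nΣq² − (Σq)² = 31547.7 − 31116.96 = 430.74
r = -177.65 / √(771 × 430.74) = -177.65 / 576.2816 ≈ -0.3083

-0.3083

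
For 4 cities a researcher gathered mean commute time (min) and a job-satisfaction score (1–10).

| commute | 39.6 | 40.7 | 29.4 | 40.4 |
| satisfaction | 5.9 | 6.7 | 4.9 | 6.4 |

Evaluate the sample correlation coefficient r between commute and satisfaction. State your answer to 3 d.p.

0.941

n = 4, Σx = 150.1, Σy = 23.9, Σx² = 5721.17, Σy² = 144.67, Σxy = 908.95
nΣxy − ΣxΣy = 3635.8 − 3587.39 = 48.41
nΣx² − (Σx)² = 22884.68 − 22530.01 = 354.67; nΣy² − (Σy)² = 578.68 − 571.21 = 7.47
r = 48.41 / √(354.67 × 7.47) = 48.41 / 51.4722 ≈ 0.941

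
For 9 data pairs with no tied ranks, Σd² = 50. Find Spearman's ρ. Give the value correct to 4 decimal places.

ρ = 1 − 6Σd² / [n(n²−1)] = 1 − 6×50 / (9×80)
  = 1 − 300/720 = 1 − 0.41667 ≈ 0.5833

0.5833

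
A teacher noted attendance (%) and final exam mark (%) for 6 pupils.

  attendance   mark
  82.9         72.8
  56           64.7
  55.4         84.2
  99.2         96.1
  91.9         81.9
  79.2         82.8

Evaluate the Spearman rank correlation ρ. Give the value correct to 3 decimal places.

0.257

Rank attendance: 4, 2, 1, 6, 5, 3
Rank mark: 2, 1, 5, 6, 3, 4
d = rank(attendance) − rank(mark): 2, 1, -4, 0, 2, -1; Σd² = 26
ρ = 1 − 6Σd² / [n(n²−1)] = 1 − 6×26 / (6×35) = 1 − 156/210 ≈ 0.257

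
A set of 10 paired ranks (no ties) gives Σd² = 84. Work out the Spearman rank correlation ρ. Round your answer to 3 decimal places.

ρ = 1 − 6Σd² / [n(n²−1)] = 1 − 6×84 / (10×99)
  = 1 − 504/990 = 1 − 0.5091 ≈ 0.491

0.491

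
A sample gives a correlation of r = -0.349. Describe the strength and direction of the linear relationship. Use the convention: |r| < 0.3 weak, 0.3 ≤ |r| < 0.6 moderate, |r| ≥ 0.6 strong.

moderate negative

r = -0.349 < 0 so the relationship is negative.
|r| = 0.349, which falls in the moderate range.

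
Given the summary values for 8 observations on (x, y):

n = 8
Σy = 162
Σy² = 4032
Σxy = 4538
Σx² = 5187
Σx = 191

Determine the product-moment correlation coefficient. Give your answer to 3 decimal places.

0.977

r = (nΣxy − ΣxΣy) / √[(nΣx² − (Σx)²)(nΣy² − (Σy)²)]
Numerator: 8×4538 − 191×162 = 5362
Denominator: √[(41496 − 36481)(32256 − 26244)] = √[5015 × 6012] = 5490.9180
r = 5362 / 5490.9180 ≈ 0.977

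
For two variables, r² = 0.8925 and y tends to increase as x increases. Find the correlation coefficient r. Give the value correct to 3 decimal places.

0.945

|r| = √0.8925 = 0.945
The association is positive, so r = 0.945.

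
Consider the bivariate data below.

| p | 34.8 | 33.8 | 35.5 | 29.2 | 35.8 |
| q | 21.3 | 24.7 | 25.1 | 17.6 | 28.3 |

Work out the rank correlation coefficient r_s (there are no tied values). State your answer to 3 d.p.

0.900

Rank p: 3, 2, 4, 1, 5
Rank q: 2, 3, 4, 1, 5
d = rank(p) − rank(q): 1, -1, 0, 0, 0; Σd² = 2
ρ = 1 − 6Σd² / [n(n²−1)] = 1 − 6×2 / (5×24) = 1 − 12/120 ≈ 0.900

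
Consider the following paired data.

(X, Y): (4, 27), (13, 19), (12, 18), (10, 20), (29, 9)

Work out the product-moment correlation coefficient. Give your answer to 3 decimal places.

n = 5, ΣX = 68, ΣY = 93, ΣX² = 1270, ΣY² = 1895, ΣXY = 1032
nΣXY − ΣXΣY = 5160 − 6324 = -1164
nΣX² − (ΣX)² = 6350 − 4624 = 1726; nΣY² − (ΣY)² = 9475 − 8649 = 826
r = -1164 / √(1726 × 826) = -1164 / 1194.0168 ≈ -0.975

-0.975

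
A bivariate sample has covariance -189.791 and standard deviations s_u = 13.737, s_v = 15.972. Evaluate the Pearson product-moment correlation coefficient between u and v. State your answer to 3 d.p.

-0.865

r = Cov(u,v) / (s_u · s_v) = -189.791 / (13.737 × 15.972)
  = -189.791 / 219.4074 ≈ -0.865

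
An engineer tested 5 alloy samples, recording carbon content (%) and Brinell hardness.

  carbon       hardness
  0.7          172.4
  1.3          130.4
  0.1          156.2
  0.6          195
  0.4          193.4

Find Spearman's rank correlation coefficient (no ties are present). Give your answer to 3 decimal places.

-0.300

Rank carbon: 4, 5, 1, 3, 2
Rank hardness: 3, 1, 2, 5, 4
d = rank(carbon) − rank(hardness): 1, 4, -1, -2, -2; Σd² = 26
ρ = 1 − 6Σd² / [n(n²−1)] = 1 − 6×26 / (5×24) = 1 − 156/120 ≈ -0.300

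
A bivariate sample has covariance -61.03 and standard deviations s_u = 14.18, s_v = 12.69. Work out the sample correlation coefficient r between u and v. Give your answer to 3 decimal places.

-0.339

r = Cov(u,v) / (s_u · s_v) = -61.03 / (14.18 × 12.69)
  = -61.03 / 179.9442 ≈ -0.339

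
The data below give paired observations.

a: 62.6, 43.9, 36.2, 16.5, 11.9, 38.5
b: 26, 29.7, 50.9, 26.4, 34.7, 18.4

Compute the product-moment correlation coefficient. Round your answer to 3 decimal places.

n = 6, Σa = 209.6, Σb = 186.1, Σa² = 9052.52, Σb² = 6388.51, Σab = 6330.94
nΣab − ΣaΣb = 37985.64 − 39006.56 = -1020.92
nΣa² − (Σa)² = 54315.12 − 43932.16 = 10382.96; nΣb² − (Σb)² = 38331.06 − 34633.21 = 3697.85
r = -1020.92 / √(10382.96 × 3697.85) = -1020.92 / 6196.3399 ≈ -0.165

-0.165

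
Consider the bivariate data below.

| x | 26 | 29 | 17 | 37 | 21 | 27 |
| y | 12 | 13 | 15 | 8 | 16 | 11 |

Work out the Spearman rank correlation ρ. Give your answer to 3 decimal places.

-0.771

Rank x: 3, 5, 1, 6, 2, 4
Rank y: 3, 4, 5, 1, 6, 2
d = rank(x) − rank(y): 0, 1, -4, 5, -4, 2; Σd² = 62
ρ = 1 − 6Σd² / [n(n²−1)] = 1 − 6×62 / (6×35) = 1 − 372/210 ≈ -0.771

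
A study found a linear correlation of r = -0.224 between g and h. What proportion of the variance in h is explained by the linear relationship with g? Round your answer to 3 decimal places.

r² = (-0.224)² = 0.050

0.050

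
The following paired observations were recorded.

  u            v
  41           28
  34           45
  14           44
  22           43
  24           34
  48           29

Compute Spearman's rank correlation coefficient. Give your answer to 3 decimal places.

-0.600

Rank u: 5, 4, 1, 2, 3, 6
Rank v: 1, 6, 5, 4, 3, 2
d = rank(u) − rank(v): 4, -2, -4, -2, 0, 4; Σd² = 56
ρ = 1 − 6Σd² / [n(n²−1)] = 1 − 6×56 / (6×35) = 1 − 336/210 ≈ -0.600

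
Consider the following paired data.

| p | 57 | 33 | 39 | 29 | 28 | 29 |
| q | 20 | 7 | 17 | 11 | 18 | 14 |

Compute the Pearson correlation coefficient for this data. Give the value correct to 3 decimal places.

n = 6, Σp = 215, Σq = 87, Σp² = 8325, Σq² = 1379, Σpq = 3263
nΣpq − ΣpΣq = 19578 − 18705 = 873
nΣp² − (Σp)² = 49950 − 46225 = 3725; nΣq² − (Σq)² = 8274 − 7569 = 705
r = 873 / √(3725 × 705) = 873 / 1620.5323 ≈ 0.539

0.539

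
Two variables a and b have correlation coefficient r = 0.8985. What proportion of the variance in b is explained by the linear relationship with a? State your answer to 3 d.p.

r² = (0.8985)² = 0.807

0.807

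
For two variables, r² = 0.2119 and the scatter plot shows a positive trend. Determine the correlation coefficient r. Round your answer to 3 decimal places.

|r| = √0.2119 = 0.460
The association is positive, so r = 0.460.

0.460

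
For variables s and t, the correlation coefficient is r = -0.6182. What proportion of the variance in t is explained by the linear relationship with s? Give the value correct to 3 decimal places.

r² = (-0.6182)² = 0.382

0.382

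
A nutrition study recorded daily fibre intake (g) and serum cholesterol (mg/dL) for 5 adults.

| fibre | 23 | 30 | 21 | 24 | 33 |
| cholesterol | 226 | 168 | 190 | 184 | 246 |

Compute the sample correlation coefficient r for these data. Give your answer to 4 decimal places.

0.2995

n = 5, Σx = 131, Σy = 1014, Σx² = 3535, Σy² = 209772, Σxy = 26762
nΣxy − ΣxΣy = 133810 − 132834 = 976
nΣx² − (Σx)² = 17675 − 17161 = 514; nΣy² − (Σy)² = 1048860 − 1028196 = 20664
r = 976 / √(514 × 20664) = 976 / 3259.0330 ≈ 0.2995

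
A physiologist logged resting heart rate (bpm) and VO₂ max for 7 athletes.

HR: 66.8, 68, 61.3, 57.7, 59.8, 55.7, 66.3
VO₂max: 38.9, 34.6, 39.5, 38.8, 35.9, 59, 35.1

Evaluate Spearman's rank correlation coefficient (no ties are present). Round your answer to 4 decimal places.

-0.6071

Rank HR: 6, 7, 4, 2, 3, 1, 5
Rank VO₂max: 5, 1, 6, 4, 3, 7, 2
d = rank(HR) − rank(VO₂max): 1, 6, -2, -2, 0, -6, 3; Σd² = 90
ρ = 1 − 6Σd² / [n(n²−1)] = 1 − 6×90 / (7×48) = 1 − 540/336 ≈ -0.6071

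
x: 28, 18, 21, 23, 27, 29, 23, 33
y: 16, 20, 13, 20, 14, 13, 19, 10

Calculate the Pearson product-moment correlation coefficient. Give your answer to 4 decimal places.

n = 8, Σx = 202, Σy = 125, Σx² = 5266, Σy² = 2051, Σxy = 3063
nΣxy − ΣxΣy = 24504 − 25250 = -746
nΣx² − (Σx)² = 42128 − 40804 = 1324; nΣy² − (Σy)² = 16408 − 15625 = 783
r = -746 / √(1324 × 783) = -746 / 1018.1807 ≈ -0.7327

-0.7327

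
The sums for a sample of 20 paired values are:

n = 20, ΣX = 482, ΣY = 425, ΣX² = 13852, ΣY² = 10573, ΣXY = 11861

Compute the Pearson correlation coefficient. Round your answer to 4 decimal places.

0.8717

r = (nΣXY − ΣXΣY) / √[(nΣX² − (ΣX)²)(nΣY² − (ΣY)²)]
Numerator: 20×11861 − 482×425 = 32370
Denominator: √[(277040 − 232324)(211460 − 180625)] = √[44716 × 30835] = 37132.4368
r = 32370 / 37132.4368 ≈ 0.8717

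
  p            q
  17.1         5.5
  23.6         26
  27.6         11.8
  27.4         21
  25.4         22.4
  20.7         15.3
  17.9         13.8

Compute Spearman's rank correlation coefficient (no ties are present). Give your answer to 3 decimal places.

Rank p: 1, 4, 7, 6, 5, 3, 2
Rank q: 1, 7, 2, 5, 6, 4, 3
d = rank(p) − rank(q): 0, -3, 5, 1, -1, -1, -1; Σd² = 38
ρ = 1 − 6Σd² / [n(n²−1)] = 1 − 6×38 / (7×48) = 1 − 228/336 ≈ 0.321

0.321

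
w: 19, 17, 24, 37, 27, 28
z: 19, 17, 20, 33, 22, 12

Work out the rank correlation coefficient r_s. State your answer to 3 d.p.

Rank w: 2, 1, 3, 6, 4, 5
Rank z: 3, 2, 4, 6, 5, 1
d = rank(w) − rank(z): -1, -1, -1, 0, -1, 4; Σd² = 20
ρ = 1 − 6Σd² / [n(n²−1)] = 1 − 6×20 / (6×35) = 1 − 120/210 ≈ 0.429

0.429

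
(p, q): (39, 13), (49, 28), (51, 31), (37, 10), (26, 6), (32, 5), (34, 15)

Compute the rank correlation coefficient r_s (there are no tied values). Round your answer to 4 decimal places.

0.8571

Rank p: 5, 6, 7, 4, 1, 2, 3
Rank q: 4, 6, 7, 3, 2, 1, 5
d = rank(p) − rank(q): 1, 0, 0, 1, -1, 1, -2; Σd² = 8
ρ = 1 − 6Σd² / [n(n²−1)] = 1 − 6×8 / (7×48) = 1 − 48/336 ≈ 0.8571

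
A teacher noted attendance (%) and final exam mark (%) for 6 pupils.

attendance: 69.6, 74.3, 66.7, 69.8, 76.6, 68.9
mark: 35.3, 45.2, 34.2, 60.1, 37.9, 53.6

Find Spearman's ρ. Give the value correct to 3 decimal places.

Rank attendance: 3, 5, 1, 4, 6, 2
Rank mark: 2, 4, 1, 6, 3, 5
d = rank(attendance) − rank(mark): 1, 1, 0, -2, 3, -3; Σd² = 24
ρ = 1 − 6Σd² / [n(n²−1)] = 1 − 6×24 / (6×35) = 1 − 144/210 ≈ 0.314

0.314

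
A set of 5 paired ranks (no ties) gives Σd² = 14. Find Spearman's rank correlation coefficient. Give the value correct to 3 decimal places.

0.300

ρ = 1 − 6Σd² / [n(n²−1)] = 1 − 6×14 / (5×24)
  = 1 − 84/120 = 1 − 0.7000 ≈ 0.300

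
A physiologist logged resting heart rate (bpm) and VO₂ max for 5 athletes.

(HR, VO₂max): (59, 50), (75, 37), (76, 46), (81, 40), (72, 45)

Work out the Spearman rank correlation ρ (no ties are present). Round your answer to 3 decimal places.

-0.500

Rank HR: 1, 3, 4, 5, 2
Rank VO₂max: 5, 1, 4, 2, 3
d = rank(HR) − rank(VO₂max): -4, 2, 0, 3, -1; Σd² = 30
ρ = 1 − 6Σd² / [n(n²−1)] = 1 − 6×30 / (5×24) = 1 − 180/120 ≈ -0.500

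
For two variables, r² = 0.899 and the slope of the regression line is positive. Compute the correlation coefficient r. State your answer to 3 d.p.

0.948

|r| = √0.899 = 0.948
The association is positive, so r = 0.948.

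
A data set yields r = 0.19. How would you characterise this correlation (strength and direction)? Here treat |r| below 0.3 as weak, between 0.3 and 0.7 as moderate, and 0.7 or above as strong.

weak positive

r = 0.19 > 0 so the relationship is positive.
|r| = 0.19, which falls in the weak range.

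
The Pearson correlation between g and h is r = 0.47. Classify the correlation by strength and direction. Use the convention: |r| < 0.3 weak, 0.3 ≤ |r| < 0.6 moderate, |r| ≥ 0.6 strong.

moderate positive

r = 0.47 > 0 so the relationship is positive.
|r| = 0.47, which falls in the moderate range.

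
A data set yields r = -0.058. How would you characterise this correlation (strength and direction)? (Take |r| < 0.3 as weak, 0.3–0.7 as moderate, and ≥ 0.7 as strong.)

r = -0.058 < 0 so the relationship is negative.
|r| = 0.058, which falls in the weak range.

weak negative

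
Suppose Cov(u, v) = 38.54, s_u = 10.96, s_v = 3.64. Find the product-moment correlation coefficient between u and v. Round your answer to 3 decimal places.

0.966

r = Cov(u,v) / (s_u · s_v) = 38.54 / (10.96 × 3.64)
  = 38.54 / 39.8944 ≈ 0.966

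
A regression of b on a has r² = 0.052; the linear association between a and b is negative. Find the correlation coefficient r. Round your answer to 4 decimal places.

|r| = √0.052 = 0.2280
The association is negative, so r = −0.2280.

-0.2280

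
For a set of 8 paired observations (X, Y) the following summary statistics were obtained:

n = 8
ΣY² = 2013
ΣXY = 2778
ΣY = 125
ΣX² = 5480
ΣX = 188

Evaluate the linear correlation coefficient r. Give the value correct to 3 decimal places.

r = (nΣXY − ΣXΣY) / √[(nΣX² − (ΣX)²)(nΣY² − (ΣY)²)]
Numerator: 8×2778 − 188×125 = -1276
Denominator: √[(43840 − 35344)(16104 − 15625)] = √[8496 × 479] = 2017.3210
r = -1276 / 2017.3210 ≈ -0.633

-0.633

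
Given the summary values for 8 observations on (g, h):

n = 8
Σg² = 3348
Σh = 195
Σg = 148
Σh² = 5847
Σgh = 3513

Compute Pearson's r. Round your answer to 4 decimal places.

r = (nΣgh − ΣgΣh) / √[(nΣg² − (Σg)²)(nΣh² − (Σh)²)]
Numerator: 8×3513 − 148×195 = -756
Denominator: √[(26784 − 21904)(46776 − 38025)] = √[4880 × 8751] = 6534.8971
r = -756 / 6534.8971 ≈ -0.1157

-0.1157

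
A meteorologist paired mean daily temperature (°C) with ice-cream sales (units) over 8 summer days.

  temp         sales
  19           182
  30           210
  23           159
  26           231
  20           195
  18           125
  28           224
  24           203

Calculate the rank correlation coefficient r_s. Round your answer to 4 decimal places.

0.8333

Rank temp: 2, 8, 4, 6, 3, 1, 7, 5
Rank sales: 3, 6, 2, 8, 4, 1, 7, 5
d = rank(temp) − rank(sales): -1, 2, 2, -2, -1, 0, 0, 0; Σd² = 14
ρ = 1 − 6Σd² / [n(n²−1)] = 1 − 6×14 / (8×63) = 1 − 84/504 ≈ 0.8333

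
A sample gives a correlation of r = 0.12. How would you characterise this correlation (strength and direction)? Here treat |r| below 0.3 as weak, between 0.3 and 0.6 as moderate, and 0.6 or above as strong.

weak positive

r = 0.12 > 0 so the relationship is positive.
|r| = 0.12, which falls in the weak range.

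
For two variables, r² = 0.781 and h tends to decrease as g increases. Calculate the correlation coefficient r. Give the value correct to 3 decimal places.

|r| = √0.781 = 0.884
The association is negative, so r = −0.884.

-0.884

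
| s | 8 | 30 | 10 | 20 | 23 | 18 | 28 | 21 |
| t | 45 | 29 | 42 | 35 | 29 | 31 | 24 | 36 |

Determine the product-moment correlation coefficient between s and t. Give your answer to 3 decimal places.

-0.911

n = 8, Σs = 158, Σt = 271, Σs² = 3542, Σt² = 9529, Σst = 5003
nΣst − ΣsΣt = 40024 − 42818 = -2794
nΣs² − (Σs)² = 28336 − 24964 = 3372; nΣt² − (Σt)² = 76232 − 73441 = 2791
r = -2794 / √(3372 × 2791) = -2794 / 3067.7764 ≈ -0.911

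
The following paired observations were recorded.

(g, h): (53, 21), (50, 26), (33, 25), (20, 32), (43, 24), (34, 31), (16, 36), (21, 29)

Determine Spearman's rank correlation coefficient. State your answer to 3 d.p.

Rank g: 8, 7, 4, 2, 6, 5, 1, 3
Rank h: 1, 4, 3, 7, 2, 6, 8, 5
d = rank(g) − rank(h): 7, 3, 1, -5, 4, -1, -7, -2; Σd² = 154
ρ = 1 − 6Σd² / [n(n²−1)] = 1 − 6×154 / (8×63) = 1 − 924/504 ≈ -0.833

-0.833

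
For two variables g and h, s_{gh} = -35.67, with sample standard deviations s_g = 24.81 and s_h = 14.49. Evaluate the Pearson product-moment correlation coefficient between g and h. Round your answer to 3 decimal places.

r = Cov(g,h) / (s_g · s_h) = -35.67 / (24.81 × 14.49)
  = -35.67 / 359.4969 ≈ -0.099

-0.099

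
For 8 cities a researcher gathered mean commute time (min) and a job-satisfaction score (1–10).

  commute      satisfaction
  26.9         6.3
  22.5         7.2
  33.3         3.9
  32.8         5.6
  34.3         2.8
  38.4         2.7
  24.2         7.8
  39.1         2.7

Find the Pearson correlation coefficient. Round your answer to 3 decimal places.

n = 8, Σx = 251.5, Σy = 39, Σx² = 8180.09, Σy² = 221.36, Σxy = 1139.07
nΣxy − ΣxΣy = 9112.56 − 9808.5 = -695.94
nΣx² − (Σx)² = 65440.72 − 63252.25 = 2188.47; nΣy² − (Σy)² = 1770.88 − 1521 = 249.88
r = -695.94 / √(2188.47 × 249.88) = -695.94 / 739.4964 ≈ -0.941

-0.941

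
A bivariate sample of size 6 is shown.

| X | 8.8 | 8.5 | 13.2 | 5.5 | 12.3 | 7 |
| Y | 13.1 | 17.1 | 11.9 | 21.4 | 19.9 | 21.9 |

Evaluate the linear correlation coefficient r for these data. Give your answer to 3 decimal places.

n = 6, ΣX = 55.3, ΣY = 105.3, ΣX² = 554.47, ΣY² = 1939.21, ΣXY = 933.48
nΣXY − ΣXΣY = 5600.88 − 5823.09 = -222.21
nΣX² − (ΣX)² = 3326.82 − 3058.09 = 268.73; nΣY² − (ΣY)² = 11635.26 − 11088.09 = 547.17
r = -222.21 / √(268.73 × 547.17) = -222.21 / 383.4592 ≈ -0.579

-0.579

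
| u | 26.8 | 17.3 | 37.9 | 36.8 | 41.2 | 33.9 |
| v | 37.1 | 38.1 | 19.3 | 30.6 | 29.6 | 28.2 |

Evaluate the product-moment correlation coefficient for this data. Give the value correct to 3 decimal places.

n = 6, Σu = 193.9, Σv = 182.9, Σu² = 6654.83, Σv² = 5808.27, Σuv = 5686.46
nΣuv − ΣuΣv = 34118.76 − 35464.31 = -1345.55
nΣu² − (Σu)² = 39928.98 − 37597.21 = 2331.77; nΣv² − (Σv)² = 34849.62 − 33452.41 = 1397.21
r = -1345.55 / √(2331.77 × 1397.21) = -1345.55 / 1804.9854 ≈ -0.745

-0.745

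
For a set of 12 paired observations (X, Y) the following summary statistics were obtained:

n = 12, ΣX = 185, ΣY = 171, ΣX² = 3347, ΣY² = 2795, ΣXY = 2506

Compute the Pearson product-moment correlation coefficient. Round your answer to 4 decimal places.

-0.3093

r = (nΣXY − ΣXΣY) / √[(nΣX² − (ΣX)²)(nΣY² − (ΣY)²)]
Numerator: 12×2506 − 185×171 = -1563
Denominator: √[(40164 − 34225)(33540 − 29241)] = √[5939 × 4299] = 5052.8963
r = -1563 / 5052.8963 ≈ -0.3093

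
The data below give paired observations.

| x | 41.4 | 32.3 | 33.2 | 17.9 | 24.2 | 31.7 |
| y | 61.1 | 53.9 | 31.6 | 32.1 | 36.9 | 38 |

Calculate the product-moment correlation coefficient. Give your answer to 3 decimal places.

n = 6, Σx = 180.7, Σy = 253.6, Σx² = 5770.43, Σy² = 11473, Σxy = 7991.8
nΣxy − ΣxΣy = 47950.8 − 45825.52 = 2125.28
nΣx² − (Σx)² = 34622.58 − 32652.49 = 1970.09; nΣy² − (Σy)² = 68838 − 64312.96 = 4525.04
r = 2125.28 / √(1970.09 × 4525.04) = 2125.28 / 2985.7555 ≈ 0.712

0.712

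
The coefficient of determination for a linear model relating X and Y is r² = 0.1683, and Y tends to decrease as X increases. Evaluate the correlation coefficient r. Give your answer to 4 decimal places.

-0.4102

|r| = √0.1683 = 0.4102
The association is negative, so r = −0.4102.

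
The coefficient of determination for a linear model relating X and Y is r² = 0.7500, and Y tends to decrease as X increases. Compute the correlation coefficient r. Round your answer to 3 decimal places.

-0.866

|r| = √0.7500 = 0.866
The association is negative, so r = −0.866.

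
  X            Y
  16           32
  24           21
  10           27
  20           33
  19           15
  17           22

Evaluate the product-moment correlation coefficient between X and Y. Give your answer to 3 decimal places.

n = 6, ΣX = 106, ΣY = 150, ΣX² = 1982, ΣY² = 3992, ΣXY = 2605
nΣXY − ΣXΣY = 15630 − 15900 = -270
nΣX² − (ΣX)² = 11892 − 11236 = 656; nΣY² − (ΣY)² = 23952 − 22500 = 1452
r = -270 / √(656 × 1452) = -270 / 975.9672 ≈ -0.277

-0.277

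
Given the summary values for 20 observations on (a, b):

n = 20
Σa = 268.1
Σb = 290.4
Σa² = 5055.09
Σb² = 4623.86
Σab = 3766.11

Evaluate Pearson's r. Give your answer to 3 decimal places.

-0.164

r = (nΣab − ΣaΣb) / √[(nΣa² − (Σa)²)(nΣb² − (Σb)²)]
Numerator: 20×3766.11 − 268.1×290.4 = -2534.04
Denominator: √[(101101.8 − 71877.61)(92477.2 − 84332.16)] = √[29224.19 × 8145.04] = 15428.2921
r = -2534.04 / 15428.2921 ≈ -0.164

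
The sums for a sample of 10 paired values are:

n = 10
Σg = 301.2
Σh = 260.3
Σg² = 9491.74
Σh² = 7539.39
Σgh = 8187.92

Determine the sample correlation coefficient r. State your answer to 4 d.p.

r = (nΣgh − ΣgΣh) / √[(nΣg² − (Σg)²)(nΣh² − (Σh)²)]
Numerator: 10×8187.92 − 301.2×260.3 = 3476.84
Denominator: √[(94917.4 − 90721.44)(75393.9 − 67756.09)] = √[4195.96 × 7637.81] = 5661.0905
r = 3476.84 / 5661.0905 ≈ 0.6142

0.6142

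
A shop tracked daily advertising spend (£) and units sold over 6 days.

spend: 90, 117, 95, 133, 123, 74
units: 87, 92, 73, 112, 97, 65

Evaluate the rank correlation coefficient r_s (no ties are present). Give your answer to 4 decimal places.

0.9429

Rank spend: 2, 4, 3, 6, 5, 1
Rank units: 3, 4, 2, 6, 5, 1
d = rank(spend) − rank(units): -1, 0, 1, 0, 0, 0; Σd² = 2
ρ = 1 − 6Σd² / [n(n²−1)] = 1 − 6×2 / (6×35) = 1 − 12/210 ≈ 0.9429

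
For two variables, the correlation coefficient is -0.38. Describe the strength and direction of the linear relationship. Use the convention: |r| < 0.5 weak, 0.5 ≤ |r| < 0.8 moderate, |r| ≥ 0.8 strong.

weak negative

r = -0.38 < 0 so the relationship is negative.
|r| = 0.38, which falls in the weak range.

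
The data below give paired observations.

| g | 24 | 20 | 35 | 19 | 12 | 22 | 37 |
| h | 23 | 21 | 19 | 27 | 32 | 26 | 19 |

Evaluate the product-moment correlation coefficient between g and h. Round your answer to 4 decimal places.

n = 7, Σg = 169, Σh = 167, Σg² = 4559, Σh² = 4121, Σgh = 3809
nΣgh − ΣgΣh = 26663 − 28223 = -1560
nΣg² − (Σg)² = 31913 − 28561 = 3352; nΣh² − (Σh)² = 28847 − 27889 = 958
r = -1560 / √(3352 × 958) = -1560 / 1791.9866 ≈ -0.8705

-0.8705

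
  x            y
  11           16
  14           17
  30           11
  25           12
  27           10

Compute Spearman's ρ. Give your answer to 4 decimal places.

Rank x: 1, 2, 5, 3, 4
Rank y: 4, 5, 2, 3, 1
d = rank(x) − rank(y): -3, -3, 3, 0, 3; Σd² = 36
ρ = 1 − 6Σd² / [n(n²−1)] = 1 − 6×36 / (5×24) = 1 − 216/120 ≈ -0.8000

-0.8000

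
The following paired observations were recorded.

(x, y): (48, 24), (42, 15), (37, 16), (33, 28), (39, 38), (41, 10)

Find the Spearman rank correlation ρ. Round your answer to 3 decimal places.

Rank x: 6, 5, 2, 1, 3, 4
Rank y: 4, 2, 3, 5, 6, 1
d = rank(x) − rank(y): 2, 3, -1, -4, -3, 3; Σd² = 48
ρ = 1 − 6Σd² / [n(n²−1)] = 1 − 6×48 / (6×35) = 1 − 288/210 ≈ -0.371

-0.371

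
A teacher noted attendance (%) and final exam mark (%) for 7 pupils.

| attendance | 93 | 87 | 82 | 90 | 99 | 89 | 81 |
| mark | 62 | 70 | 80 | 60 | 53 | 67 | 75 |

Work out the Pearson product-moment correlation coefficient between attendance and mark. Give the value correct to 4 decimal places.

n = 7, Σx = 621, Σy = 467, Σx² = 55325, Σy² = 31667, Σxy = 41101
nΣxy − ΣxΣy = 287707 − 290007 = -2300
nΣx² − (Σx)² = 387275 − 385641 = 1634; nΣy² − (Σy)² = 221669 − 218089 = 3580
r = -2300 / √(1634 × 3580) = -2300 / 2418.6194 ≈ -0.9510

-0.9510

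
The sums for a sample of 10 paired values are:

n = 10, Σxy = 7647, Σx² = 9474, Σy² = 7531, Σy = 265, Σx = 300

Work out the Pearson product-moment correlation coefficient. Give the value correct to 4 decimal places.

r = (nΣxy − ΣxΣy) / √[(nΣx² − (Σx)²)(nΣy² − (Σy)²)]
Numerator: 10×7647 − 300×265 = -3030
Denominator: √[(94740 − 90000)(75310 − 70225)] = √[4740 × 5085] = 4909.4704
r = -3030 / 4909.4704 ≈ -0.6172

-0.6172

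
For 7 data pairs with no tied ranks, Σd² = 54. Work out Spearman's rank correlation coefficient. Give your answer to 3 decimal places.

0.036

ρ = 1 − 6Σd² / [n(n²−1)] = 1 − 6×54 / (7×48)
  = 1 − 324/336 = 1 − 0.9643 ≈ 0.036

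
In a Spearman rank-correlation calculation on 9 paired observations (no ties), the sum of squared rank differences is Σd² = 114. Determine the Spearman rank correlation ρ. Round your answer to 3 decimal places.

ρ = 1 − 6Σd² / [n(n²−1)] = 1 − 6×114 / (9×80)
  = 1 − 684/720 = 1 − 0.9500 ≈ 0.050

0.050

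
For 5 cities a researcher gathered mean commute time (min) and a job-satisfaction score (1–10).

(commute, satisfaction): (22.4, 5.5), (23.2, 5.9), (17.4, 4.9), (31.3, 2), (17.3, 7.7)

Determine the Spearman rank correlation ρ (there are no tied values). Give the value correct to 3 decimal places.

Rank commute: 3, 4, 2, 5, 1
Rank satisfaction: 3, 4, 2, 1, 5
d = rank(commute) − rank(satisfaction): 0, 0, 0, 4, -4; Σd² = 32
ρ = 1 − 6Σd² / [n(n²−1)] = 1 − 6×32 / (5×24) = 1 − 192/120 ≈ -0.600

-0.600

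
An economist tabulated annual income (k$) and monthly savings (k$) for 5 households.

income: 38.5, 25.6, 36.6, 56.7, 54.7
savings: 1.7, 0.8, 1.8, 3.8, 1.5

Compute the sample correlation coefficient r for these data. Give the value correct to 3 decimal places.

n = 5, Σx = 212.1, Σy = 9.6, Σx² = 9684.15, Σy² = 23.46, Σxy = 449.32
nΣxy − ΣxΣy = 2246.6 − 2036.16 = 210.44
nΣx² − (Σx)² = 48420.75 − 44986.41 = 3434.34; nΣy² − (Σy)² = 117.3 − 92.16 = 25.14
r = 210.44 / √(3434.34 × 25.14) = 210.44 / 293.8355 ≈ 0.716

0.716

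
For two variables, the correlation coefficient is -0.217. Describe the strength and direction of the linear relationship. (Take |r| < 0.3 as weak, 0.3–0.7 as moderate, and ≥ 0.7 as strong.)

r = -0.217 < 0 so the relationship is negative.
|r| = 0.217, which falls in the weak range.

weak negative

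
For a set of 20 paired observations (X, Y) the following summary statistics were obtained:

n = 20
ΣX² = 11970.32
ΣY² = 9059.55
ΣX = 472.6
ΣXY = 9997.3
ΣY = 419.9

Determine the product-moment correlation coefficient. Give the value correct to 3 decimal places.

r = (nΣXY − ΣXΣY) / √[(nΣX² − (ΣX)²)(nΣY² − (ΣY)²)]
Numerator: 20×9997.3 − 472.6×419.9 = 1501.26
Denominator: √[(239406.4 − 223350.76)(181191 − 176316.01)] = √[16055.64 × 4874.99] = 8847.0947
r = 1501.26 / 8847.0947 ≈ 0.170

0.170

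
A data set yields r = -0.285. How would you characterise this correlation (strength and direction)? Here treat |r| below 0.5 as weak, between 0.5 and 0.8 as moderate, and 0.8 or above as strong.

weak negative

r = -0.285 < 0 so the relationship is negative.
|r| = 0.285, which falls in the weak range.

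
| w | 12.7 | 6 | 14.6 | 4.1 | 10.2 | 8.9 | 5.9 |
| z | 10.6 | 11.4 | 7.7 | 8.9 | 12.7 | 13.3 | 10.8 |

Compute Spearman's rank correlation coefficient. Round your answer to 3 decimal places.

-0.143

Rank w: 6, 3, 7, 1, 5, 4, 2
Rank z: 3, 5, 1, 2, 6, 7, 4
d = rank(w) − rank(z): 3, -2, 6, -1, -1, -3, -2; Σd² = 64
ρ = 1 − 6Σd² / [n(n²−1)] = 1 − 6×64 / (7×48) = 1 − 384/336 ≈ -0.143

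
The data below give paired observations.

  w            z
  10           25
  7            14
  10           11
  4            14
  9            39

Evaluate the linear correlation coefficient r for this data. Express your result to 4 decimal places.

0.3469

n = 5, Σw = 40, Σz = 103, Σw² = 346, Σz² = 2659, Σwz = 865
nΣwz − ΣwΣz = 4325 − 4120 = 205
nΣw² − (Σw)² = 1730 − 1600 = 130; nΣz² − (Σz)² = 13295 − 10609 = 2686
r = 205 / √(130 × 2686) = 205 / 590.9145 ≈ 0.3469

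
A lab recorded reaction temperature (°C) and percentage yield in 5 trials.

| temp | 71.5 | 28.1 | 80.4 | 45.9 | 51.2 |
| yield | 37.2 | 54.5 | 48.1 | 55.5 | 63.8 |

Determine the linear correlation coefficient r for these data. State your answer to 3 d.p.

-0.590

n = 5, Σx = 277.1, Σy = 259.1, Σx² = 17094.27, Σy² = 13818.39, Σxy = 13872.5
nΣxy − ΣxΣy = 69362.5 − 71796.61 = -2434.11
nΣx² − (Σx)² = 85471.35 − 76784.41 = 8686.94; nΣy² − (Σy)² = 69091.95 − 67132.81 = 1959.14
r = -2434.11 / √(8686.94 × 1959.14) = -2434.11 / 4125.4008 ≈ -0.590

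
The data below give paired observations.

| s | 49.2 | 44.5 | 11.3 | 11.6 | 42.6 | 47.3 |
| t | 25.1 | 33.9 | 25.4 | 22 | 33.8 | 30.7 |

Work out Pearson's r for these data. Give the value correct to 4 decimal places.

n = 6, Σs = 206.5, Σt = 170.9, Σs² = 8715.19, Σt² = 4993.31, Σst = 6177.68
nΣst − ΣsΣt = 37066.08 − 35290.85 = 1775.23
nΣs² − (Σs)² = 52291.14 − 42642.25 = 9648.89; nΣt² − (Σt)² = 29959.86 − 29206.81 = 753.05
r = 1775.23 / √(9648.89 × 753.05) = 1775.23 / 2695.5698 ≈ 0.6586

0.6586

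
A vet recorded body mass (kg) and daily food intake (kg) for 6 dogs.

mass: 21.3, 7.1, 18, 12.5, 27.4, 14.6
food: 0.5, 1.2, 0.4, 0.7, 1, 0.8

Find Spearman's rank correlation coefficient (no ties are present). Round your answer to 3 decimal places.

Rank mass: 5, 1, 4, 2, 6, 3
Rank food: 2, 6, 1, 3, 5, 4
d = rank(mass) − rank(food): 3, -5, 3, -1, 1, -1; Σd² = 46
ρ = 1 − 6Σd² / [n(n²−1)] = 1 − 6×46 / (6×35) = 1 − 276/210 ≈ -0.314

-0.314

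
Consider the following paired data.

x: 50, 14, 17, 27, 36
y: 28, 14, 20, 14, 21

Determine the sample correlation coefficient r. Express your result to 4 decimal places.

0.8093

n = 5, Σx = 144, Σy = 97, Σx² = 5010, Σy² = 2017, Σxy = 3070
nΣxy − ΣxΣy = 15350 − 13968 = 1382
nΣx² − (Σx)² = 25050 − 20736 = 4314; nΣy² − (Σy)² = 10085 − 9409 = 676
r = 1382 / √(4314 × 676) = 1382 / 1707.7072 ≈ 0.8093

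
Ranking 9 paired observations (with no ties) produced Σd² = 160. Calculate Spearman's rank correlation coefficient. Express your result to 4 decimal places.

ρ = 1 − 6Σd² / [n(n²−1)] = 1 − 6×160 / (9×80)
  = 1 − 960/720 = 1 − 1.33333 ≈ -0.3333

-0.3333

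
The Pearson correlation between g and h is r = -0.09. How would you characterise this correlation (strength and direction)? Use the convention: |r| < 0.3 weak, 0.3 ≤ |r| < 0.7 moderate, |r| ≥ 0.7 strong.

r = -0.09 < 0 so the relationship is negative.
|r| = 0.09, which falls in the weak range.

weak negative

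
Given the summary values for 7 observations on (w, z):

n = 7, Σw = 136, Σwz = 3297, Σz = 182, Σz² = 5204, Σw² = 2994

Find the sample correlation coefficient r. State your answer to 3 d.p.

r = (nΣwz − ΣwΣz) / √[(nΣw² − (Σw)²)(nΣz² − (Σz)²)]
Numerator: 7×3297 − 136×182 = -1673
Denominator: √[(20958 − 18496)(36428 − 33124)] = √[2462 × 3304] = 2852.0954
r = -1673 / 2852.0954 ≈ -0.587

-0.587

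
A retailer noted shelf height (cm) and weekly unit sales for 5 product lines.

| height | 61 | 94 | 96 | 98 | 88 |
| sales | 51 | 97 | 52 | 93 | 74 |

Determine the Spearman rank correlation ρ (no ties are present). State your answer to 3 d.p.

0.500

Rank height: 1, 3, 4, 5, 2
Rank sales: 1, 5, 2, 4, 3
d = rank(height) − rank(sales): 0, -2, 2, 1, -1; Σd² = 10
ρ = 1 − 6Σd² / [n(n²−1)] = 1 − 6×10 / (5×24) = 1 − 60/120 ≈ 0.500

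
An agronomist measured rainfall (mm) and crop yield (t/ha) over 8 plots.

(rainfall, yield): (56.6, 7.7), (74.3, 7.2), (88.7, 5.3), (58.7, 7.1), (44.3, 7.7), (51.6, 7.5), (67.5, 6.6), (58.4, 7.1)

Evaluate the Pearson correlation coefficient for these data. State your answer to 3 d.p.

n = 8, Σx = 500.1, Σy = 56.2, Σx² = 32629.29, Σy² = 399.14, Σxy = 3445.91
nΣxy − ΣxΣy = 27567.28 − 28105.62 = -538.34
nΣx² − (Σx)² = 261034.32 − 250100.01 = 10934.31; nΣy² − (Σy)² = 3193.12 − 3158.44 = 34.68
r = -538.34 / √(10934.31 × 34.68) = -538.34 / 615.7937 ≈ -0.874

-0.874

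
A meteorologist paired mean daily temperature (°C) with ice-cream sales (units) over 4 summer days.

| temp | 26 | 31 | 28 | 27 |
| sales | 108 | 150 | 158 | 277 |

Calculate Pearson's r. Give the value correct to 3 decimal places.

-0.091

n = 4, Σx = 112, Σy = 693, Σx² = 3150, Σy² = 135857, Σxy = 19361
nΣxy − ΣxΣy = 77444 − 77616 = -172
nΣx² − (Σx)² = 12600 − 12544 = 56; nΣy² − (Σy)² = 543428 − 480249 = 63179
r = -172 / √(56 × 63179) = -172 / 1880.9636 ≈ -0.091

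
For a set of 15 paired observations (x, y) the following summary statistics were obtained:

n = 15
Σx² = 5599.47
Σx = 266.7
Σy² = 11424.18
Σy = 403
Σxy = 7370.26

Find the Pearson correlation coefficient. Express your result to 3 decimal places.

r = (nΣxy − ΣxΣy) / √[(nΣx² − (Σx)²)(nΣy² − (Σy)²)]
Numerator: 15×7370.26 − 266.7×403 = 3073.8
Denominator: √[(83992.05 − 71128.89)(171362.7 − 162409)] = √[12863.16 × 8953.7] = 10731.8626
r = 3073.8 / 10731.8626 ≈ 0.286

0.286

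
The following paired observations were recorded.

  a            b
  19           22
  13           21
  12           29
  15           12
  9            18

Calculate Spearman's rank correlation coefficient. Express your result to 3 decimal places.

0.000

Rank a: 5, 3, 2, 4, 1
Rank b: 4, 3, 5, 1, 2
d = rank(a) − rank(b): 1, 0, -3, 3, -1; Σd² = 20
ρ = 1 − 6Σd² / [n(n²−1)] = 1 − 6×20 / (5×24) = 1 − 120/120 ≈ 0.000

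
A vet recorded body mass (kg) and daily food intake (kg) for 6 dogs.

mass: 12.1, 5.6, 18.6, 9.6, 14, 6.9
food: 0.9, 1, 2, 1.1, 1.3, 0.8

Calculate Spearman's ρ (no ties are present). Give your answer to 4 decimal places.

Rank mass: 4, 1, 6, 3, 5, 2
Rank food: 2, 3, 6, 4, 5, 1
d = rank(mass) − rank(food): 2, -2, 0, -1, 0, 1; Σd² = 10
ρ = 1 − 6Σd² / [n(n²−1)] = 1 − 6×10 / (6×35) = 1 − 60/210 ≈ 0.7143

0.7143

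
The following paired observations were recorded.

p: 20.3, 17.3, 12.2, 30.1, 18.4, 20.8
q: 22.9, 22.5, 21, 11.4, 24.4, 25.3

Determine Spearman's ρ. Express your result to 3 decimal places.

0.086

Rank p: 4, 2, 1, 6, 3, 5
Rank q: 4, 3, 2, 1, 5, 6
d = rank(p) − rank(q): 0, -1, -1, 5, -2, -1; Σd² = 32
ρ = 1 − 6Σd² / [n(n²−1)] = 1 − 6×32 / (6×35) = 1 − 192/210 ≈ 0.086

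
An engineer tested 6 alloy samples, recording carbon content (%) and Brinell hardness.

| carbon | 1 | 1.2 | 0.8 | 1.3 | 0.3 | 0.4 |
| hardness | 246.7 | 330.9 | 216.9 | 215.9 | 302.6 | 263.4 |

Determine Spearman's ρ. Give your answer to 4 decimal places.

Rank carbon: 4, 5, 3, 6, 1, 2
Rank hardness: 3, 6, 2, 1, 5, 4
d = rank(carbon) − rank(hardness): 1, -1, 1, 5, -4, -2; Σd² = 48
ρ = 1 − 6Σd² / [n(n²−1)] = 1 − 6×48 / (6×35) = 1 − 288/210 ≈ -0.3714

-0.3714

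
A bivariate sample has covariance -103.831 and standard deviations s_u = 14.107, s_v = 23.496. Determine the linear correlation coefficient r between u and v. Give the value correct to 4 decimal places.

r = Cov(u,v) / (s_u · s_v) = -103.831 / (14.107 × 23.496)
  = -103.831 / 331.4581 ≈ -0.3133

-0.3133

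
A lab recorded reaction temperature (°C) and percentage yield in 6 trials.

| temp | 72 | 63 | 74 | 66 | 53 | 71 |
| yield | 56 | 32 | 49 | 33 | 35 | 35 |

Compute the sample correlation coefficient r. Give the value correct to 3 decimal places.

n = 6, Σx = 399, Σy = 240, Σx² = 26835, Σy² = 10100, Σxy = 16192
nΣxy − ΣxΣy = 97152 − 95760 = 1392
nΣx² − (Σx)² = 161010 − 159201 = 1809; nΣy² − (Σy)² = 60600 − 57600 = 3000
r = 1392 / √(1809 × 3000) = 1392 / 2329.5922 ≈ 0.598

0.598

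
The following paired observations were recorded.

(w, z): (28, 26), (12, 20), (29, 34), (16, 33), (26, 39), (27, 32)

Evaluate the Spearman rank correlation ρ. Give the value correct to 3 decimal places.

0.314

Rank w: 5, 1, 6, 2, 3, 4
Rank z: 2, 1, 5, 4, 6, 3
d = rank(w) − rank(z): 3, 0, 1, -2, -3, 1; Σd² = 24
ρ = 1 − 6Σd² / [n(n²−1)] = 1 − 6×24 / (6×35) = 1 − 144/210 ≈ 0.314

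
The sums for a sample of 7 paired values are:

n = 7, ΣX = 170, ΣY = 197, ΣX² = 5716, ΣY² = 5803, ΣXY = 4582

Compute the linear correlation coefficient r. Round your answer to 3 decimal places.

-0.316

r = (nΣXY − ΣXΣY) / √[(nΣX² − (ΣX)²)(nΣY² − (ΣY)²)]
Numerator: 7×4582 − 170×197 = -1416
Denominator: √[(40012 − 28900)(40621 − 38809)] = √[11112 × 1812] = 4487.1978
r = -1416 / 4487.1978 ≈ -0.316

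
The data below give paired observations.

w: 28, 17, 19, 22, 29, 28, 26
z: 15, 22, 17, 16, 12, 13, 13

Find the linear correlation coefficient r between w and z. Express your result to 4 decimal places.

-0.8988

n = 7, Σw = 169, Σz = 108, Σw² = 4219, Σz² = 1736, Σwz = 2519
nΣwz − ΣwΣz = 17633 − 18252 = -619
nΣw² − (Σw)² = 29533 − 28561 = 972; nΣz² − (Σz)² = 12152 − 11664 = 488
r = -619 / √(972 × 488) = -619 / 688.7206 ≈ -0.8988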